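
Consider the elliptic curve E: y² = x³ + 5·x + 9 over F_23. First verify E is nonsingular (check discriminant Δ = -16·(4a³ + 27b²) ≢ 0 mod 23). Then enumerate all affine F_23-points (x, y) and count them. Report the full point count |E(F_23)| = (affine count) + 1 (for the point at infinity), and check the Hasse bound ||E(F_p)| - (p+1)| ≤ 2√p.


Affine points = {(0, 3), (0, 20), (2, 2), (2, 21), (4, 1), (4, 22), (6, 5), (6, 18), (8, 3), (8, 20), (9, 1), (9, 22), (10, 1), (10, 22), (12, 7), (12, 16), (15, 3), (15, 20), (17, 4), (17, 19), (20, 6), (20, 17), (22, 7), (22, 16)}; affine count = 24; |E(F_23)| = 25.

Discriminant check: Δ ∝ 4a³ + 27b² = 4·5³ + 27·9² = 4·125 + 27·81 ≡ 19 (mod 23). Nonzero ⇒ E is nonsingular.
For each x ∈ F_23, compute rhs = x³ + 5·x + 9 mod 23, then count y ∈ F_23 with y² ≡ rhs.
  x = 0: rhs = 9, matching y values: 3, 20 (2 points).
  x = 1: rhs = 15, matching y values: none (0 points).
  x = 2: rhs = 4, matching y values: 2, 21 (2 points).
  x = 3: rhs = 5, matching y values: none (0 points).
  x = 4: rhs = 1, matching y values: 1, 22 (2 points).
  x = 5: rhs = 21, matching y values: none (0 points).
  x = 6: rhs = 2, matching y values: 5, 18 (2 points).
  x = 7: rhs = 19, matching y values: none (0 points).
  x = 8: rhs = 9, matching y values: 3, 20 (2 points).
  x = 9: rhs = 1, matching y values: 1, 22 (2 points).
  x = 10: rhs = 1, matching y values: 1, 22 (2 points).
  x = 11: rhs = 15, matching y values: none (0 points).
  x = 12: rhs = 3, matching y values: 7, 16 (2 points).
  x = 13: rhs = 17, matching y values: none (0 points).
  x = 14: rhs = 17, matching y values: none (0 points).
  x = 15: rhs = 9, matching y values: 3, 20 (2 points).
  x = 16: rhs = 22, matching y values: none (0 points).
  x = 17: rhs = 16, matching y values: 4, 19 (2 points).
  x = 18: rhs = 20, matching y values: none (0 points).
  x = 19: rhs = 17, matching y values: none (0 points).
  x = 20: rhs = 13, matching y values: 6, 17 (2 points).
  x = 21: rhs = 14, matching y values: none (0 points).
  x = 22: rhs = 3, matching y values: 7, 16 (2 points).
Total affine count: 24.
Full point count |E(F_23)| = 24 + 1 = 25.
Hasse bound: |25 − (23+1)| = |1| = 1 ≤ 2√23 ≈ 9.5917 ✓.


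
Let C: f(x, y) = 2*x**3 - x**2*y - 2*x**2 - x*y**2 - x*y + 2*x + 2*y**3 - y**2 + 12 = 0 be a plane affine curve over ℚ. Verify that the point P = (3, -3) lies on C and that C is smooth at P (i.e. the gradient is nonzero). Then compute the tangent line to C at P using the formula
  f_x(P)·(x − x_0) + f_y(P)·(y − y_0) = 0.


Tangent line at P: 56*x + 66*y + 30 = 0.

Step 1: f(3, -3) = 0, so P lies on C.
Step 2: partial derivatives
  f_x(x, y) = 6*x**2 - 2*x*y - 4*x - y**2 - y + 2, f_y(x, y) = -x**2 - 2*x*y - x + 6*y**2 - 2*y.
  f_x(P) = 56, f_y(P) = 66 (gradient nonzero, so P is smooth).
Step 3: tangent line at P: 56·(x − 3) + 66·(y − -3) = 0.
Expanding: 56*x + 66*y + 30 = 0.


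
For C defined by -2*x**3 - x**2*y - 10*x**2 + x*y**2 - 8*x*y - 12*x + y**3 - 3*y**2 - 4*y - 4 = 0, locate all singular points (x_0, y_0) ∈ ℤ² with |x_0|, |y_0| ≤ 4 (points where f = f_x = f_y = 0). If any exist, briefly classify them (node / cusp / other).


Singular points: {(-2, 2)}; classification: cusp.

Compute partial derivatives:
  f_x = -6*x**2 - 2*x*y - 20*x + y**2 - 8*y - 12.
  f_y = -x**2 + 2*x*y - 8*x + 3*y**2 - 6*y - 4.
Scan x_0 ∈ {−4, ..., 4}. For each x_0, f_y(x_0, y) is a polynomial in y; find its integer roots y ∈ {−4, ..., 4}, then test f_x and f at those candidates.
  x = -4: f_y(-4, y) = 3*y**2 - 14*y + 12; no integer root y with |y| ≤ 4.
  x = -3: f_y(-3, y) = 3*y**2 - 12*y + 11; no integer root y with |y| ≤ 4.
  x = -2: f_y(-2, y) = 3*y**2 - 10*y + 8; vanishes at y ∈ {2}. (-2, 2): f_x = 0, f = 0 — SINGULAR.
  x = -1: f_y(-1, y) = 3*y**2 - 8*y + 3; no integer root y with |y| ≤ 4.
  x = 0: f_y(0, y) = 3*y**2 - 6*y - 4; no integer root y with |y| ≤ 4.
  x = 1: f_y(1, y) = 3*y**2 - 4*y - 13; no integer root y with |y| ≤ 4.
  x = 2: f_y(2, y) = 3*y**2 - 2*y - 24; no integer root y with |y| ≤ 4.
  x = 3: f_y(3, y) = 3*y**2 - 37; no integer root y with |y| ≤ 4.
  x = 4: f_y(4, y) = 3*y**2 + 2*y - 52; no integer root y with |y| ≤ 4.
Only singular point on the grid: (-2, 2).
Classify: substitute x = -2 + u, y = 2 + v and expand: f = -2*u**3 - u**2*v + u*v**2 + v**3 + v**2.
No constant or linear terms (consistent with a singular point). Quadratic part: v**2. Cubic part: -2*u**3 - u**2*v + u*v**2 + v**3.
The quadratic part v**2 is a perfect square, so there is a single (double) tangent line v = 0, i.e. y = 2. Restricting the cubic part to that line (v = 0) leaves -2*u**3 ≠ 0, so f is not divisible by v and the branch is v² ≈ 2*u**3 to lowest order — this is a cusp.
Classification: cusp.


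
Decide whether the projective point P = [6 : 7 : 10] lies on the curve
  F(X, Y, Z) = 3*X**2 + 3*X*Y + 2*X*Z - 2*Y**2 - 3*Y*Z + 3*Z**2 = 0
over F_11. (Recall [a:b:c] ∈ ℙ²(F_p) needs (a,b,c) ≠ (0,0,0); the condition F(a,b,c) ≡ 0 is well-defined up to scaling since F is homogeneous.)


F(6,7,10) ≡ 5 (mod 11); P is NOT on the curve.

Evaluate F(6, 7, 10) term-by-term (mod 11).
  3*X**2 ↦ 3·36·1·1 = 108
  3*X*Y ↦ 3·6·7·1 = 126
  2*X*Z ↦ 2·6·1·10 = 120
  -2*Y**2 ↦ -2·1·49·1 = -98
  -3*Y*Z ↦ -3·1·7·10 = -210
  3*Z**2 ↦ 3·1·1·100 = 300
Sum: F(6, 7, 10) = (108) + (126) + (120) + (-98) + (-210) + (300) = 346.
Reducing mod 11: 346 ≡ 5 (mod 11).
Since F(a, b, c) ≡ 5 ≠ 0 (mod 11), P does NOT lie on the curve.


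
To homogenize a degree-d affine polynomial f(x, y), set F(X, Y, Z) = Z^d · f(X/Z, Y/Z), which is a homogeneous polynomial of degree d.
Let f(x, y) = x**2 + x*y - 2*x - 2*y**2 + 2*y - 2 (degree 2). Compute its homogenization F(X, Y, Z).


F(X, Y, Z) = X**2 + X*Y - 2*X*Z - 2*Y**2 + 2*Y*Z - 2*Z**2

deg(f) = 2.
Substitute x = X/Z, y = Y/Z into f, then multiply by Z^2.
  monomial 1·x^2·y^0 ↦ 1·X^2·Y^0·Z^0.
  monomial 1·x^1·y^1 ↦ 1·X^1·Y^1·Z^0.
  monomial -2·x^1·y^0 ↦ -2·X^1·Y^0·Z^1.
  monomial -2·x^0·y^2 ↦ -2·X^0·Y^2·Z^0.
  monomial 2·x^0·y^1 ↦ 2·X^0·Y^1·Z^1.
  monomial -2·x^0·y^0 ↦ -2·X^0·Y^0·Z^2.
Collecting: F(X, Y, Z) = X**2 + X*Y - 2*X*Z - 2*Y**2 + 2*Y*Z - 2*Z**2.


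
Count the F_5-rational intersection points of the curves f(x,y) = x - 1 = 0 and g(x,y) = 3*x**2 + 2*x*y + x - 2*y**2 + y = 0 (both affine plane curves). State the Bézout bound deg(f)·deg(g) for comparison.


Common zeros: {(1, 1), (1, 3)}; count = 2; Bézout bound = 2.

deg(f) = 1, deg(g) = 2, so Bézout bound = 2.
Scan x ∈ F_5. For each x, list the y ∈ F_5 with f(x, y) ≡ 0 and those with g(x, y) ≡ 0 (mod 5); the common zeros in that column are the intersection.
  x = 0: f ≡ 0 at y ∈ ∅; g ≡ 0 at y ∈ {0, 3}; common: ∅.
  x = 1: f ≡ 0 at y ∈ {0, 1, 2, 3, 4}; g ≡ 0 at y ∈ {1, 3}; common: {1, 3}.
  x = 2: f ≡ 0 at y ∈ ∅; g ≡ 0 at y ∈ ∅; common: ∅.
  x = 3: f ≡ 0 at y ∈ ∅; g ≡ 0 at y ∈ {0, 1}; common: ∅.
  x = 4: f ≡ 0 at y ∈ ∅; g ≡ 0 at y ∈ ∅; common: ∅.
Collecting: common zeros = {(1, 1), (1, 3)}, so the count is 2.
Comparison with the Bézout bound: 2 ≤ 2 = deg(f)·deg(g), as expected for curves with no common component (the bound is attained).


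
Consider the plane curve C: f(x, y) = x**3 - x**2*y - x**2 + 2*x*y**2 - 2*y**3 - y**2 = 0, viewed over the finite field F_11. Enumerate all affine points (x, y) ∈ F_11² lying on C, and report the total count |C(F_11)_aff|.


Affine F_11-points: {(0, 0), (0, 5), (1, 0), (1, 8), (1, 9), (3, 4), (4, 7), (8, 5), (9, 5), (9, 10)}; count = 10.

For each of the 121 pairs (x, y) ∈ F_11², evaluate f(x, y) mod 11. Record the zeros.
  x = 0: [0↦0, 1↦8, 2↦2, 3↦3, 4↦10, 5↦0, 6↦5, 7↦2, 8↦1, 9↦1, 10↦1]  zeros at y ∈ {0, 5}
  x = 1: [0↦0, 1↦9, 2↦8, 3↦7, 4↦5, 5↦1, 6↦5, 7↦5, 8↦0, 9↦0, 10↦4]  zeros at y ∈ {0, 8, 9}
  x = 2: [0↦4, 1↦1, 2↦3, 3↦9, 4↦7, 5↦7, 6↦8, 7↦9, 8↦9, 9↦7, 10↦2]  zeros at y ∈ ∅
  x = 3: [0↦7, 1↦1, 2↦4, 3↦4, 4↦0, 5↦2, 6↦9, 7↦9, 8↦1, 9↦6, 10↦1]  zeros at y ∈ {4}
  x = 4: [0↦4, 1↦4, 2↦6, 3↦9, 4↦1, 5↦3, 6↦3, 7↦0, 8↦4, 9↦3, 10↦7]  zeros at y ∈ {7}
  x = 5: [0↦1, 1↦5, 2↦4, 3↦8, 4↦5, 5↦5, 6↦7, 7↦10, 8↦2, 9↦4, 10↦4]  zeros at y ∈ ∅
  x = 6: [0↦4, 1↦10, 2↦4, 3↦7, 4↦7, 5↦3, 6↦5, 7↦1, 8↦1, 9↦4, 10↦9]  zeros at y ∈ ∅
  x = 7: [0↦8, 1↦3, 2↦1, 3↦1, 4↦2, 5↦3, 6↦3, 7↦1, 8↦7, 9↦9, 10↦6]  zeros at y ∈ ∅
  x = 8: [0↦8, 1↦1, 2↦1, 3↦7, 4↦7, 5↦0, 6↦7, 7↦5, 8↦4, 9↦3, 10↦1]  zeros at y ∈ {5}
  x = 9: [0↦10, 1↦10, 2↦10, 3↦9, 4↦6, 5↦0, 6↦1, 7↦8, 8↦9, 9↦3, 10↦0]  zeros at y ∈ {5, 10}
  x = 10: [0↦9, 1↦3, 2↦1, 3↦2, 4↦5, 5↦9, 6↦2, 7↦5, 8↦6, 9↦4, 10↦9]  zeros at y ∈ ∅
Collecting zeros: affine points = {(0, 0), (0, 5), (1, 0), (1, 8), (1, 9), (3, 4), (4, 7), (8, 5), (9, 5), (9, 10)}.
Total count |C(F_11)_aff| = 10.


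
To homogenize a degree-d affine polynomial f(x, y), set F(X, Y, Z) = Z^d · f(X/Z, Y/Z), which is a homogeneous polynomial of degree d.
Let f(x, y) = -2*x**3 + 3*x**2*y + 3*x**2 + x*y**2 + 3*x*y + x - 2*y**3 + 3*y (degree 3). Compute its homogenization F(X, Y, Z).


F(X, Y, Z) = -2*X**3 + 3*X**2*Y + 3*X**2*Z + X*Y**2 + 3*X*Y*Z + X*Z**2 - 2*Y**3 + 3*Y*Z**2

deg(f) = 3.
Substitute x = X/Z, y = Y/Z into f, then multiply by Z^3.
  monomial -2·x^3·y^0 ↦ -2·X^3·Y^0·Z^0.
  monomial 3·x^2·y^1 ↦ 3·X^2·Y^1·Z^0.
  monomial 3·x^2·y^0 ↦ 3·X^2·Y^0·Z^1.
  monomial 1·x^1·y^2 ↦ 1·X^1·Y^2·Z^0.
  monomial 3·x^1·y^1 ↦ 3·X^1·Y^1·Z^1.
  monomial 1·x^1·y^0 ↦ 1·X^1·Y^0·Z^2.
  monomial -2·x^0·y^3 ↦ -2·X^0·Y^3·Z^0.
  monomial 3·x^0·y^1 ↦ 3·X^0·Y^1·Z^2.
Collecting: F(X, Y, Z) = -2*X**3 + 3*X**2*Y + 3*X**2*Z + X*Y**2 + 3*X*Y*Z + X*Z**2 - 2*Y**3 + 3*Y*Z**2.


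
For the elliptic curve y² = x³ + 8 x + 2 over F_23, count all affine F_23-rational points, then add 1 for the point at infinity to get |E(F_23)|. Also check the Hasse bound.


Affine points = {(0, 5), (0, 18), (2, 7), (2, 16), (4, 11), (4, 12), (5, 11), (5, 12), (6, 6), (6, 17), (8, 7), (8, 16), (10, 1), (10, 22), (11, 8), (11, 15), (12, 3), (12, 20), (13, 7), (13, 16), (14, 11), (14, 12), (15, 1), (15, 22), (21, 1), (21, 22), (22, 4), (22, 19)}; affine count = 28; |E(F_23)| = 29.

Discriminant check: Δ ∝ 4a³ + 27b² = 4·8³ + 27·2² = 4·512 + 27·4 ≡ 17 (mod 23). Nonzero ⇒ E is nonsingular.
For each x ∈ F_23, compute rhs = x³ + 8·x + 2 mod 23, then count y ∈ F_23 with y² ≡ rhs.
  x = 0: rhs = 2, matching y values: 5, 18 (2 points).
  x = 1: rhs = 11, matching y values: none (0 points).
  x = 2: rhs = 3, matching y values: 7, 16 (2 points).
  x = 3: rhs = 7, matching y values: none (0 points).
  x = 4: rhs = 6, matching y values: 11, 12 (2 points).
  x = 5: rhs = 6, matching y values: 11, 12 (2 points).
  x = 6: rhs = 13, matching y values: 6, 17 (2 points).
  x = 7: rhs = 10, matching y values: none (0 points).
  x = 8: rhs = 3, matching y values: 7, 16 (2 points).
  x = 9: rhs = 21, matching y values: none (0 points).
  x = 10: rhs = 1, matching y values: 1, 22 (2 points).
  x = 11: rhs = 18, matching y values: 8, 15 (2 points).
  x = 12: rhs = 9, matching y values: 3, 20 (2 points).
  x = 13: rhs = 3, matching y values: 7, 16 (2 points).
  x = 14: rhs = 6, matching y values: 11, 12 (2 points).
  x = 15: rhs = 1, matching y values: 1, 22 (2 points).
  x = 16: rhs = 17, matching y values: none (0 points).
  x = 17: rhs = 14, matching y values: none (0 points).
  x = 18: rhs = 21, matching y values: none (0 points).
  x = 19: rhs = 21, matching y values: none (0 points).
  x = 20: rhs = 20, matching y values: none (0 points).
  x = 21: rhs = 1, matching y values: 1, 22 (2 points).
  x = 22: rhs = 16, matching y values: 4, 19 (2 points).
Total affine count: 28.
Full point count |E(F_23)| = 28 + 1 = 29.
Hasse bound: |29 − (23+1)| = |5| = 5 ≤ 2√23 ≈ 9.5917 ✓.


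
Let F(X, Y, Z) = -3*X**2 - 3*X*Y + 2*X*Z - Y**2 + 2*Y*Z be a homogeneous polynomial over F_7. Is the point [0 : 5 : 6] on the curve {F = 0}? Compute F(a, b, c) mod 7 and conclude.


F(0,5,6) ≡ 0 (mod 7); P is on the curve.

Evaluate F(0, 5, 6) term-by-term (mod 7).
  -3*X**2 ↦ -3·0·1·1 = 0
  -3*X*Y ↦ -3·0·5·1 = 0
  2*X*Z ↦ 2·0·1·6 = 0
  -Y**2 ↦ -1·1·25·1 = -25
  2*Y*Z ↦ 2·1·5·6 = 60
Sum: F(0, 5, 6) = (0) + (0) + (0) + (-25) + (60) = 35.
Reducing mod 7: 35 ≡ 0 (mod 7).
Since F(a, b, c) ≡ 0 (mod 7), P lies on the curve.


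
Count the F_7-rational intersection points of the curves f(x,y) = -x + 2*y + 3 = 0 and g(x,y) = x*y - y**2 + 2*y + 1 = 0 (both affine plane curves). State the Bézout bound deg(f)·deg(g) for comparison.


Common zeros: {(5, 1)}; count = 1; Bézout bound = 2.

deg(f) = 1, deg(g) = 2, so Bézout bound = 2.
Scan x ∈ F_7. For each x, list the y ∈ F_7 with f(x, y) ≡ 0 and those with g(x, y) ≡ 0 (mod 7); the common zeros in that column are the intersection.
  x = 0: f ≡ 0 at y ∈ {2}; g ≡ 0 at y ∈ {4, 5}; common: ∅.
  x = 1: f ≡ 0 at y ∈ {6}; g ≡ 0 at y ∈ ∅; common: ∅.
  x = 2: f ≡ 0 at y ∈ {3}; g ≡ 0 at y ∈ ∅; common: ∅.
  x = 3: f ≡ 0 at y ∈ {0}; g ≡ 0 at y ∈ {2, 3}; common: ∅.
  x = 4: f ≡ 0 at y ∈ {4}; g ≡ 0 at y ∈ ∅; common: ∅.
  x = 5: f ≡ 0 at y ∈ {1}; g ≡ 0 at y ∈ {1, 6}; common: {1}.
  x = 6: f ≡ 0 at y ∈ {5}; g ≡ 0 at y ∈ ∅; common: ∅.
Collecting: common zeros = {(5, 1)}, so the count is 1.
Comparison with the Bézout bound: 1 ≤ 2 = deg(f)·deg(g), as expected for curves with no common component (the affine F_7-count falls short of the bound because intersections may lie at infinity, over extension fields, or carry multiplicity).


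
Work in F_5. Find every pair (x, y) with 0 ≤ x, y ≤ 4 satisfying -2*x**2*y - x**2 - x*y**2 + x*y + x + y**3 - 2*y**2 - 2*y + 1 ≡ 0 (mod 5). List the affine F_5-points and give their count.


Affine F_5-points: {(0, 4), (1, 4), (2, 2), (3, 0)}; count = 4.

For each of the 25 pairs (x, y) ∈ F_5², evaluate f(x, y) mod 5. Record the zeros.
  x = 0: [0↦1, 1↦3, 2↦2, 3↦4, 4↦0]  zeros at y ∈ {4}
  x = 1: [0↦1, 1↦1, 2↦1, 3↦2, 4↦0]  zeros at y ∈ {4}
  x = 2: [0↦4, 1↦3, 2↦0, 3↦1, 4↦2]  zeros at y ∈ {2}
  x = 3: [0↦0, 1↦4, 2↦4, 3↦1, 4↦1]  zeros at y ∈ {0}
  x = 4: [0↦4, 1↦4, 2↦3, 3↦2, 4↦2]  zeros at y ∈ ∅
Collecting zeros: affine points = {(0, 4), (1, 4), (2, 2), (3, 0)}.
Total count |C(F_5)_aff| = 4.


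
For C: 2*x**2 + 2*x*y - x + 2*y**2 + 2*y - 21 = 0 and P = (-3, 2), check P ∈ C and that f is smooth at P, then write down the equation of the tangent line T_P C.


Tangent line at P: -9*x + 4*y - 35 = 0.

Step 1: f(-3, 2) = 0, so P lies on C.
Step 2: partial derivatives
  f_x(x, y) = 4*x + 2*y - 1, f_y(x, y) = 2*x + 4*y + 2.
  f_x(P) = -9, f_y(P) = 4 (gradient nonzero, so P is smooth).
Step 3: tangent line at P: -9·(x − -3) + 4·(y − 2) = 0.
Expanding: -9*x + 4*y - 35 = 0.


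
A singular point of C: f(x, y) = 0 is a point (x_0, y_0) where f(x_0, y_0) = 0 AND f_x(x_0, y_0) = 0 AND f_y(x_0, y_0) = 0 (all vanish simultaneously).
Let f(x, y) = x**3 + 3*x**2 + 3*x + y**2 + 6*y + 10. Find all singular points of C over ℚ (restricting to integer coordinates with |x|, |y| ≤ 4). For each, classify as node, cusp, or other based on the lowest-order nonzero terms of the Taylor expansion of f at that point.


Singular points: {(-1, -3)}; classification: cusp.

Compute partial derivatives:
  f_x = 3*x**2 + 6*x + 3.
  f_y = 2*y + 6.
Scan x_0 ∈ {−4, ..., 4}. For each x_0, f_y(x_0, y) is a polynomial in y; find its integer roots y ∈ {−4, ..., 4}, then test f_x and f at those candidates.
  x = -4: f_y(-4, y) = 2*y + 6; vanishes at y ∈ {-3}. (-4, -3): f_x = 27 ≠ 0.
  x = -3: f_y(-3, y) = 2*y + 6; vanishes at y ∈ {-3}. (-3, -3): f_x = 12 ≠ 0.
  x = -2: f_y(-2, y) = 2*y + 6; vanishes at y ∈ {-3}. (-2, -3): f_x = 3 ≠ 0.
  x = -1: f_y(-1, y) = 2*y + 6; vanishes at y ∈ {-3}. (-1, -3): f_x = 0, f = 0 — SINGULAR.
  x = 0: f_y(0, y) = 2*y + 6; vanishes at y ∈ {-3}. (0, -3): f_x = 3 ≠ 0.
  x = 1: f_y(1, y) = 2*y + 6; vanishes at y ∈ {-3}. (1, -3): f_x = 12 ≠ 0.
  x = 2: f_y(2, y) = 2*y + 6; vanishes at y ∈ {-3}. (2, -3): f_x = 27 ≠ 0.
  x = 3: f_y(3, y) = 2*y + 6; vanishes at y ∈ {-3}. (3, -3): f_x = 48 ≠ 0.
  x = 4: f_y(4, y) = 2*y + 6; vanishes at y ∈ {-3}. (4, -3): f_x = 75 ≠ 0.
Only singular point on the grid: (-1, -3).
Classify: substitute x = -1 + u, y = -3 + v and expand: f = u**3 + v**2.
No constant or linear terms (consistent with a singular point). Quadratic part: v**2. Cubic part: u**3.
The quadratic part v**2 is a perfect square, so there is a single (double) tangent line v = 0, i.e. y = -3. Restricting the cubic part to that line (v = 0) leaves u**3 ≠ 0, so f is not divisible by v and the branch is v² ≈ -u**3 to lowest order — this is a cusp.
Classification: cusp.


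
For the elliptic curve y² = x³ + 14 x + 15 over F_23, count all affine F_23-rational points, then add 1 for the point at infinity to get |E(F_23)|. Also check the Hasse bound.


Affine points = {(5, 7), (5, 16), (6, 4), (6, 19), (8, 8), (8, 15), (12, 5), (12, 18), (13, 5), (13, 18), (15, 9), (15, 14), (18, 2), (18, 21), (21, 5), (21, 18), (22, 0)}; affine count = 17; |E(F_23)| = 18.

Discriminant check: Δ ∝ 4a³ + 27b² = 4·14³ + 27·15² = 4·2744 + 27·225 ≡ 8 (mod 23). Nonzero ⇒ E is nonsingular.
For each x ∈ F_23, compute rhs = x³ + 14·x + 15 mod 23, then count y ∈ F_23 with y² ≡ rhs.
  x = 0: rhs = 15, matching y values: none (0 points).
  x = 1: rhs = 7, matching y values: none (0 points).
  x = 2: rhs = 5, matching y values: none (0 points).
  x = 3: rhs = 15, matching y values: none (0 points).
  x = 4: rhs = 20, matching y values: none (0 points).
  x = 5: rhs = 3, matching y values: 7, 16 (2 points).
  x = 6: rhs = 16, matching y values: 4, 19 (2 points).
  x = 7: rhs = 19, matching y values: none (0 points).
  x = 8: rhs = 18, matching y values: 8, 15 (2 points).
  x = 9: rhs = 19, matching y values: none (0 points).
  x = 10: rhs = 5, matching y values: none (0 points).
  x = 11: rhs = 5, matching y values: none (0 points).
  x = 12: rhs = 2, matching y values: 5, 18 (2 points).
  x = 13: rhs = 2, matching y values: 5, 18 (2 points).
  x = 14: rhs = 11, matching y values: none (0 points).
  x = 15: rhs = 12, matching y values: 9, 14 (2 points).
  x = 16: rhs = 11, matching y values: none (0 points).
  x = 17: rhs = 14, matching y values: none (0 points).
  x = 18: rhs = 4, matching y values: 2, 21 (2 points).
  x = 19: rhs = 10, matching y values: none (0 points).
  x = 20: rhs = 15, matching y values: none (0 points).
  x = 21: rhs = 2, matching y values: 5, 18 (2 points).
  x = 22: rhs = 0, matching y values: 0 (1 points).
Total affine count: 17.
Full point count |E(F_23)| = 17 + 1 = 18.
Hasse bound: |18 − (23+1)| = |-6| = 6 ≤ 2√23 ≈ 9.5917 ✓.


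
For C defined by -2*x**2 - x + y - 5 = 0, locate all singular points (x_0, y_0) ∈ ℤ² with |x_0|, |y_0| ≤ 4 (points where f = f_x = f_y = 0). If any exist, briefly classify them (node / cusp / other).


No singular points in the scanned grid; C is smooth there.

Compute partial derivatives:
  f_x = -4*x - 1.
  f_y = 1.
f_y = 1 is a nonzero constant, so f_y never vanishes: no point (x, y) can satisfy f = f_x = f_y = 0. In particular no (x, y) ∈ {−4, ..., 4}² is singular; the curve is smooth.


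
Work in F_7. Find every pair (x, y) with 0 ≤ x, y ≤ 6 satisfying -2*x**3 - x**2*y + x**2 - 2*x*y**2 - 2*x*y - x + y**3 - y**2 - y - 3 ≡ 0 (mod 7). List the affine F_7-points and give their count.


Affine F_7-points: {(2, 6), (4, 0), (5, 3)}; count = 3.

For each of the 49 pairs (x, y) ∈ F_7², evaluate f(x, y) mod 7. Record the zeros.
  x = 0: [0↦4, 1↦3, 2↦6, 3↦5, 4↦6, 5↦1, 6↦3]  zeros at y ∈ ∅
  x = 1: [0↦2, 1↦3, 2↦4, 3↦4, 4↦2, 5↦4, 6↦2]  zeros at y ∈ ∅
  x = 2: [0↦4, 1↦5, 2↦2, 3↦1, 4↦1, 5↦1, 6↦0]  zeros at y ∈ {6}
  x = 3: [0↦5, 1↦4, 2↦2, 3↦5, 4↦5, 5↦1, 6↦6]  zeros at y ∈ ∅
  x = 4: [0↦0, 1↦2, 2↦6, 3↦4, 4↦2, 5↦6, 6↦1]  zeros at y ∈ {0}
  x = 5: [0↦5, 1↦1, 2↦2, 3↦0, 4↦1, 5↦4, 6↦1]  zeros at y ∈ {3}
  x = 6: [0↦1, 1↦3, 2↦6, 3↦2, 4↦4, 5↦4, 6↦1]  zeros at y ∈ ∅
Collecting zeros: affine points = {(2, 6), (4, 0), (5, 3)}.
Total count |C(F_7)_aff| = 3.


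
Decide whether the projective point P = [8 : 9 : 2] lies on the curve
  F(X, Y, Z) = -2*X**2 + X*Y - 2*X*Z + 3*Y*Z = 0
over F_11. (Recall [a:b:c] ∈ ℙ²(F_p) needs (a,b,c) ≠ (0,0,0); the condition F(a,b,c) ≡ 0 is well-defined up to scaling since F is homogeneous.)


F(8,9,2) ≡ 10 (mod 11); P is NOT on the curve.

Evaluate F(8, 9, 2) term-by-term (mod 11).
  -2*X**2 ↦ -2·64·1·1 = -128
  X*Y ↦ 1·8·9·1 = 72
  -2*X*Z ↦ -2·8·1·2 = -32
  3*Y*Z ↦ 3·1·9·2 = 54
Sum: F(8, 9, 2) = (-128) + (72) + (-32) + (54) = -34.
Reducing mod 11: -34 ≡ 10 (mod 11).
Since F(a, b, c) ≡ 10 ≠ 0 (mod 11), P does NOT lie on the curve.


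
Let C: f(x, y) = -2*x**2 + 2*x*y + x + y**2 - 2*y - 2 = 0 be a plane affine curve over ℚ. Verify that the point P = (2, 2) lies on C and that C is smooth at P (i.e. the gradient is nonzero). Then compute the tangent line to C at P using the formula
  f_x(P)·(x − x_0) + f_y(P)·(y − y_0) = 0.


Tangent line at P: -3*x + 6*y - 6 = 0.

Step 1: f(2, 2) = 0, so P lies on C.
Step 2: partial derivatives
  f_x(x, y) = -4*x + 2*y + 1, f_y(x, y) = 2*x + 2*y - 2.
  f_x(P) = -3, f_y(P) = 6 (gradient nonzero, so P is smooth).
Step 3: tangent line at P: -3·(x − 2) + 6·(y − 2) = 0.
Expanding: -3*x + 6*y - 6 = 0.


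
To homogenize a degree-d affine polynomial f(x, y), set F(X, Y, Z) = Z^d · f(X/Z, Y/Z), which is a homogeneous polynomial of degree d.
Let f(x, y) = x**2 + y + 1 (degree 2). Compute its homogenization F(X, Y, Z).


F(X, Y, Z) = X**2 + Y*Z + Z**2

deg(f) = 2.
Substitute x = X/Z, y = Y/Z into f, then multiply by Z^2.
  monomial 1·x^2·y^0 ↦ 1·X^2·Y^0·Z^0.
  monomial 1·x^0·y^1 ↦ 1·X^0·Y^1·Z^1.
  monomial 1·x^0·y^0 ↦ 1·X^0·Y^0·Z^2.
Collecting: F(X, Y, Z) = X**2 + Y*Z + Z**2.


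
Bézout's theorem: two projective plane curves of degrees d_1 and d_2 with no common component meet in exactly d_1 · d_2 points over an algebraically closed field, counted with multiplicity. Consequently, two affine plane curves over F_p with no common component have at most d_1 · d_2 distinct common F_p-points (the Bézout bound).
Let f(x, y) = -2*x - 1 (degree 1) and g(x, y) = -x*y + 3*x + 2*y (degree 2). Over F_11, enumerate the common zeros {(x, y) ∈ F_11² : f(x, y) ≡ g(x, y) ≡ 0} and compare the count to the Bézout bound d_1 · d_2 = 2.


Common zeros: {(5, 5)}; count = 1; Bézout bound = 2.

deg(f) = 1, deg(g) = 2, so Bézout bound = 2.
Scan x ∈ F_11. For each x, list the y ∈ F_11 with f(x, y) ≡ 0 and those with g(x, y) ≡ 0 (mod 11); the common zeros in that column are the intersection.
  x = 0: f ≡ 0 at y ∈ ∅; g ≡ 0 at y ∈ {0}; common: ∅.
  x = 1: f ≡ 0 at y ∈ ∅; g ≡ 0 at y ∈ {8}; common: ∅.
  x = 2: f ≡ 0 at y ∈ ∅; g ≡ 0 at y ∈ ∅; common: ∅.
  x = 3: f ≡ 0 at y ∈ ∅; g ≡ 0 at y ∈ {9}; common: ∅.
  x = 4: f ≡ 0 at y ∈ ∅; g ≡ 0 at y ∈ {6}; common: ∅.
  x = 5: f ≡ 0 at y ∈ {0, 1, 2, 3, 4, 5, 6, 7, 8, 9, 10}; g ≡ 0 at y ∈ {5}; common: {5}.
  x = 6: f ≡ 0 at y ∈ ∅; g ≡ 0 at y ∈ {10}; common: ∅.
  x = 7: f ≡ 0 at y ∈ ∅; g ≡ 0 at y ∈ {2}; common: ∅.
  x = 8: f ≡ 0 at y ∈ ∅; g ≡ 0 at y ∈ {4}; common: ∅.
  x = 9: f ≡ 0 at y ∈ ∅; g ≡ 0 at y ∈ {7}; common: ∅.
  x = 10: f ≡ 0 at y ∈ ∅; g ≡ 0 at y ∈ {1}; common: ∅.
Collecting: common zeros = {(5, 5)}, so the count is 1.
Comparison with the Bézout bound: 1 ≤ 2 = deg(f)·deg(g), as expected for curves with no common component (the affine F_11-count falls short of the bound because intersections may lie at infinity, over extension fields, or carry multiplicity).


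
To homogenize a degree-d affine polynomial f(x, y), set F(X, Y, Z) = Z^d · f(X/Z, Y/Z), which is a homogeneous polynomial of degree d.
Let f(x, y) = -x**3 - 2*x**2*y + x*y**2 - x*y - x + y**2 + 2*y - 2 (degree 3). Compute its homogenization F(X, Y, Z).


F(X, Y, Z) = -X**3 - 2*X**2*Y + X*Y**2 - X*Y*Z - X*Z**2 + Y**2*Z + 2*Y*Z**2 - 2*Z**3

deg(f) = 3.
Substitute x = X/Z, y = Y/Z into f, then multiply by Z^3.
  monomial -1·x^3·y^0 ↦ -1·X^3·Y^0·Z^0.
  monomial -2·x^2·y^1 ↦ -2·X^2·Y^1·Z^0.
  monomial 1·x^1·y^2 ↦ 1·X^1·Y^2·Z^0.
  monomial -1·x^1·y^1 ↦ -1·X^1·Y^1·Z^1.
  monomial -1·x^1·y^0 ↦ -1·X^1·Y^0·Z^2.
  monomial 1·x^0·y^2 ↦ 1·X^0·Y^2·Z^1.
  monomial 2·x^0·y^1 ↦ 2·X^0·Y^1·Z^2.
  monomial -2·x^0·y^0 ↦ -2·X^0·Y^0·Z^3.
Collecting: F(X, Y, Z) = -X**3 - 2*X**2*Y + X*Y**2 - X*Y*Z - X*Z**2 + Y**2*Z + 2*Y*Z**2 - 2*Z**3.


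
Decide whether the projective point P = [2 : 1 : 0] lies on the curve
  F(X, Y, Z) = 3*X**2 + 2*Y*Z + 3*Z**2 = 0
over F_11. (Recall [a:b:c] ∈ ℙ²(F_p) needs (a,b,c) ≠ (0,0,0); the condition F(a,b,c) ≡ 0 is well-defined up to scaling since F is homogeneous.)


F(2,1,0) ≡ 1 (mod 11); P is NOT on the curve.

Evaluate F(2, 1, 0) term-by-term (mod 11).
  3*X**2 ↦ 3·4·1·1 = 12
  2*Y*Z ↦ 2·1·1·0 = 0
  3*Z**2 ↦ 3·1·1·0 = 0
Sum: F(2, 1, 0) = (12) + (0) + (0) = 12.
Reducing mod 11: 12 ≡ 1 (mod 11).
Since F(a, b, c) ≡ 1 ≠ 0 (mod 11), P does NOT lie on the curve.


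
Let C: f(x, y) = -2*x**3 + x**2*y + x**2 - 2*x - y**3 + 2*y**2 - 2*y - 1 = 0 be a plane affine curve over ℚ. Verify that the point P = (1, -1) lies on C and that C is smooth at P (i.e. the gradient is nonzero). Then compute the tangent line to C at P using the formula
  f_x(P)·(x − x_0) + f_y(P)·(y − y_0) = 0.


Tangent line at P: -8*x - 8*y = 0.

Step 1: f(1, -1) = 0, so P lies on C.
Step 2: partial derivatives
  f_x(x, y) = -6*x**2 + 2*x*y + 2*x - 2, f_y(x, y) = x**2 - 3*y**2 + 4*y - 2.
  f_x(P) = -8, f_y(P) = -8 (gradient nonzero, so P is smooth).
Step 3: tangent line at P: -8·(x − 1) + -8·(y − -1) = 0.
Expanding: -8*x - 8*y = 0.


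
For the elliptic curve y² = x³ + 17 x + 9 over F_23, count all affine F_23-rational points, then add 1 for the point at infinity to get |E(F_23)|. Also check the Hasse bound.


Affine points = {(0, 3), (0, 20), (1, 2), (1, 21), (3, 8), (3, 15), (4, 7), (4, 16), (5, 9), (5, 14), (8, 6), (8, 17), (10, 11), (10, 12), (11, 3), (11, 20), (12, 3), (12, 20), (13, 9), (13, 14), (14, 1), (14, 22), (17, 6), (17, 17), (18, 11), (18, 12), (20, 0), (21, 6), (21, 17)}; affine count = 29; |E(F_23)| = 30.

Discriminant check: Δ ∝ 4a³ + 27b² = 4·17³ + 27·9² = 4·4913 + 27·81 ≡ 12 (mod 23). Nonzero ⇒ E is nonsingular.
For each x ∈ F_23, compute rhs = x³ + 17·x + 9 mod 23, then count y ∈ F_23 with y² ≡ rhs.
  x = 0: rhs = 9, matching y values: 3, 20 (2 points).
  x = 1: rhs = 4, matching y values: 2, 21 (2 points).
  x = 2: rhs = 5, matching y values: none (0 points).
  x = 3: rhs = 18, matching y values: 8, 15 (2 points).
  x = 4: rhs = 3, matching y values: 7, 16 (2 points).
  x = 5: rhs = 12, matching y values: 9, 14 (2 points).
  x = 6: rhs = 5, matching y values: none (0 points).
  x = 7: rhs = 11, matching y values: none (0 points).
  x = 8: rhs = 13, matching y values: 6, 17 (2 points).
  x = 9: rhs = 17, matching y values: none (0 points).
  x = 10: rhs = 6, matching y values: 11, 12 (2 points).
  x = 11: rhs = 9, matching y values: 3, 20 (2 points).
  x = 12: rhs = 9, matching y values: 3, 20 (2 points).
  x = 13: rhs = 12, matching y values: 9, 14 (2 points).
  x = 14: rhs = 1, matching y values: 1, 22 (2 points).
  x = 15: rhs = 5, matching y values: none (0 points).
  x = 16: rhs = 7, matching y values: none (0 points).
  x = 17: rhs = 13, matching y values: 6, 17 (2 points).
  x = 18: rhs = 6, matching y values: 11, 12 (2 points).
  x = 19: rhs = 15, matching y values: none (0 points).
  x = 20: rhs = 0, matching y values: 0 (1 points).
  x = 21: rhs = 13, matching y values: 6, 17 (2 points).
  x = 22: rhs = 14, matching y values: none (0 points).
Total affine count: 29.
Full point count |E(F_23)| = 29 + 1 = 30.
Hasse bound: |30 − (23+1)| = |6| = 6 ≤ 2√23 ≈ 9.5917 ✓.


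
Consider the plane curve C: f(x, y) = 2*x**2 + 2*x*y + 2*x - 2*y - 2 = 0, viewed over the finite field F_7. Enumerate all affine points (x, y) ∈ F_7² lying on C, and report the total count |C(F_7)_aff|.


Affine F_7-points: {(0, 6), (2, 2), (3, 5), (4, 3), (5, 5), (6, 3)}; count = 6.

For each of the 49 pairs (x, y) ∈ F_7², evaluate f(x, y) mod 7. Record the zeros.
  x = 0: [0↦5, 1↦3, 2↦1, 3↦6, 4↦4, 5↦2, 6↦0]  zeros at y ∈ {6}
  x = 1: [0↦2, 1↦2, 2↦2, 3↦2, 4↦2, 5↦2, 6↦2]  zeros at y ∈ ∅
  x = 2: [0↦3, 1↦5, 2↦0, 3↦2, 4↦4, 5↦6, 6↦1]  zeros at y ∈ {2}
  x = 3: [0↦1, 1↦5, 2↦2, 3↦6, 4↦3, 5↦0, 6↦4]  zeros at y ∈ {5}
  x = 4: [0↦3, 1↦2, 2↦1, 3↦0, 4↦6, 5↦5, 6↦4]  zeros at y ∈ {3}
  x = 5: [0↦2, 1↦3, 2↦4, 3↦5, 4↦6, 5↦0, 6↦1]  zeros at y ∈ {5}
  x = 6: [0↦5, 1↦1, 2↦4, 3↦0, 4↦3, 5↦6, 6↦2]  zeros at y ∈ {3}
Collecting zeros: affine points = {(0, 6), (2, 2), (3, 5), (4, 3), (5, 5), (6, 3)}.
Total count |C(F_7)_aff| = 6.


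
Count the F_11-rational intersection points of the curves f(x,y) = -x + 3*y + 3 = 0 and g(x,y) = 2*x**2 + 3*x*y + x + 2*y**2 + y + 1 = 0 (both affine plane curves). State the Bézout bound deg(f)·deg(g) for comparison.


Common zeros: {(3, 0), (4, 4)}; count = 2; Bézout bound = 2.

deg(f) = 1, deg(g) = 2, so Bézout bound = 2.
Scan x ∈ F_11. For each x, list the y ∈ F_11 with f(x, y) ≡ 0 and those with g(x, y) ≡ 0 (mod 11); the common zeros in that column are the intersection.
  x = 0: f ≡ 0 at y ∈ {10}; g ≡ 0 at y ∈ {2, 3}; common: ∅.
  x = 1: f ≡ 0 at y ∈ {3}; g ≡ 0 at y ∈ ∅; common: ∅.
  x = 2: f ≡ 0 at y ∈ {7}; g ≡ 0 at y ∈ {0, 2}; common: ∅.
  x = 3: f ≡ 0 at y ∈ {0}; g ≡ 0 at y ∈ {0, 6}; common: {0}.
  x = 4: f ≡ 0 at y ∈ {4}; g ≡ 0 at y ∈ {4, 6}; common: {4}.
  x = 5: f ≡ 0 at y ∈ {8}; g ≡ 0 at y ∈ ∅; common: ∅.
  x = 6: f ≡ 0 at y ∈ {1}; g ≡ 0 at y ∈ {3, 4}; common: ∅.
  x = 7: f ≡ 0 at y ∈ {5}; g ≡ 0 at y ∈ ∅; common: ∅.
  x = 8: f ≡ 0 at y ∈ {9}; g ≡ 0 at y ∈ ∅; common: ∅.
  x = 9: f ≡ 0 at y ∈ {2}; g ≡ 0 at y ∈ ∅; common: ∅.
  x = 10: f ≡ 0 at y ∈ {6}; g ≡ 0 at y ∈ ∅; common: ∅.
Collecting: common zeros = {(3, 0), (4, 4)}, so the count is 2.
Comparison with the Bézout bound: 2 ≤ 2 = deg(f)·deg(g), as expected for curves with no common component (the bound is attained).


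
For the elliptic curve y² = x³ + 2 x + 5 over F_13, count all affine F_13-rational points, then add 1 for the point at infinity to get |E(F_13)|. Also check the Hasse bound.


Affine points = {(2, 2), (2, 11), (3, 5), (3, 8), (4, 5), (4, 8), (5, 6), (5, 7), (6, 5), (6, 8), (8, 0)}; affine count = 11; |E(F_13)| = 12.

Discriminant check: Δ ∝ 4a³ + 27b² = 4·2³ + 27·5² = 4·8 + 27·25 ≡ 5 (mod 13). Nonzero ⇒ E is nonsingular.
For each x ∈ F_13, compute rhs = x³ + 2·x + 5 mod 13, then count y ∈ F_13 with y² ≡ rhs.
  x = 0: rhs = 5, matching y values: none (0 points).
  x = 1: rhs = 8, matching y values: none (0 points).
  x = 2: rhs = 4, matching y values: 2, 11 (2 points).
  x = 3: rhs = 12, matching y values: 5, 8 (2 points).
  x = 4: rhs = 12, matching y values: 5, 8 (2 points).
  x = 5: rhs = 10, matching y values: 6, 7 (2 points).
  x = 6: rhs = 12, matching y values: 5, 8 (2 points).
  x = 7: rhs = 11, matching y values: none (0 points).
  x = 8: rhs = 0, matching y values: 0 (1 points).
  x = 9: rhs = 11, matching y values: none (0 points).
  x = 10: rhs = 11, matching y values: none (0 points).
  x = 11: rhs = 6, matching y values: none (0 points).
  x = 12: rhs = 2, matching y values: none (0 points).
Total affine count: 11.
Full point count |E(F_13)| = 11 + 1 = 12.
Hasse bound: |12 − (13+1)| = |-2| = 2 ≤ 2√13 ≈ 7.2111 ✓.


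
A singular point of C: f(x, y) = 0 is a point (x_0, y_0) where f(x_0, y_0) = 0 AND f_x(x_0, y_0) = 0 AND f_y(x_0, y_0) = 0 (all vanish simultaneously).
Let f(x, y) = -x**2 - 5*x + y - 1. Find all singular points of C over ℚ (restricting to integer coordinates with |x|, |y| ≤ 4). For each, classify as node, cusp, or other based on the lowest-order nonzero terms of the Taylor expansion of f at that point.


No singular points in the scanned grid; C is smooth there.

Compute partial derivatives:
  f_x = -2*x - 5.
  f_y = 1.
f_y = 1 is a nonzero constant, so f_y never vanishes: no point (x, y) can satisfy f = f_x = f_y = 0. In particular no (x, y) ∈ {−4, ..., 4}² is singular; the curve is smooth.


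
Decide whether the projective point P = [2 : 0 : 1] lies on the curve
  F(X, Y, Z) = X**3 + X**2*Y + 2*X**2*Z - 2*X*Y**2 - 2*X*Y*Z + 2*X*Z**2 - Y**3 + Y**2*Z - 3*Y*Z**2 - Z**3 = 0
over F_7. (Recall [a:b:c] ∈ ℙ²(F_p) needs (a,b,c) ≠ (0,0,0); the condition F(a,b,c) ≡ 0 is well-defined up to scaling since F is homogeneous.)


F(2,0,1) ≡ 5 (mod 7); P is NOT on the curve.

Evaluate F(2, 0, 1) term-by-term (mod 7).
  X**3 ↦ 1·8·1·1 = 8
  X**2*Y ↦ 1·4·0·1 = 0
  2*X**2*Z ↦ 2·4·1·1 = 8
  -2*X*Y**2 ↦ -2·2·0·1 = 0
  -2*X*Y*Z ↦ -2·2·0·1 = 0
  2*X*Z**2 ↦ 2·2·1·1 = 4
  -Y**3 ↦ -1·1·0·1 = 0
  Y**2*Z ↦ 1·1·0·1 = 0
  -3*Y*Z**2 ↦ -3·1·0·1 = 0
  -Z**3 ↦ -1·1·1·1 = -1
Sum: F(2, 0, 1) = (8) + (0) + (8) + (0) + (0) + (4) + (0) + (0) + (0) + (-1) = 19.
Reducing mod 7: 19 ≡ 5 (mod 7).
Since F(a, b, c) ≡ 5 ≠ 0 (mod 7), P does NOT lie on the curve.


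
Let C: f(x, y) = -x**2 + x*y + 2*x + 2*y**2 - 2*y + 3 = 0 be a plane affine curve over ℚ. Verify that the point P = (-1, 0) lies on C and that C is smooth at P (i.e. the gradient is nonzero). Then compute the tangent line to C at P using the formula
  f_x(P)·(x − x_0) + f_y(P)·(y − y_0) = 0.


Tangent line at P: 4*x - 3*y + 4 = 0.

Step 1: f(-1, 0) = 0, so P lies on C.
Step 2: partial derivatives
  f_x(x, y) = -2*x + y + 2, f_y(x, y) = x + 4*y - 2.
  f_x(P) = 4, f_y(P) = -3 (gradient nonzero, so P is smooth).
Step 3: tangent line at P: 4·(x − -1) + -3·(y − 0) = 0.
Expanding: 4*x - 3*y + 4 = 0.


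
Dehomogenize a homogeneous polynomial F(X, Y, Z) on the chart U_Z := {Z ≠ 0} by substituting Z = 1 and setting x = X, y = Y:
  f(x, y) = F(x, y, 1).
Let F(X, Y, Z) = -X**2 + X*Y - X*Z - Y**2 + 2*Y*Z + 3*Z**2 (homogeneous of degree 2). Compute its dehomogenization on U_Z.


f(x, y) = -x**2 + x*y - x - y**2 + 2*y + 3

On U_Z we set Z = 1. Each monomial c·X^i·Y^j·Z^k in F becomes c·x^i·y^j·1^k = c·x^i·y^j.
Substituting Z = 1: F(X, Y, 1) = -x**2 + x*y - x - y**2 + 2*y + 3.
Note: deg(f) ≤ deg(F) = 2; strict inequality happens when F is divisible by Z (lost terms).


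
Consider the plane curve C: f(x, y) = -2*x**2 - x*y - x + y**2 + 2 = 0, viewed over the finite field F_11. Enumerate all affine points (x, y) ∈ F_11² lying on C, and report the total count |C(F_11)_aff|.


Affine F_11-points: {(0, 3), (0, 8), (1, 4), (1, 8), (2, 4), (2, 9), (4, 6), (4, 9), (9, 3), (9, 6)}; count = 10.

For each of the 121 pairs (x, y) ∈ F_11², evaluate f(x, y) mod 11. Record the zeros.
  x = 0: [0↦2, 1↦3, 2↦6, 3↦0, 4↦7, 5↦5, 6↦5, 7↦7, 8↦0, 9↦6, 10↦3]  zeros at y ∈ {3, 8}
  x = 1: [0↦10, 1↦10, 2↦1, 3↦5, 4↦0, 5↦8, 6↦7, 7↦8, 8↦0, 9↦5, 10↦1]  zeros at y ∈ {4, 8}
  x = 2: [0↦3, 1↦2, 2↦3, 3↦6, 4↦0, 5↦7, 6↦5, 7↦5, 8↦7, 9↦0, 10↦6]  zeros at y ∈ {4, 9}
  x = 3: [0↦3, 1↦1, 2↦1, 3↦3, 4↦7, 5↦2, 6↦10, 7↦9, 8↦10, 9↦2, 10↦7]  zeros at y ∈ ∅
  x = 4: [0↦10, 1↦7, 2↦6, 3↦7, 4↦10, 5↦4, 6↦0, 7↦9, 8↦9, 9↦0, 10↦4]  zeros at y ∈ {6, 9}
  x = 5: [0↦2, 1↦9, 2↦7, 3↦7, 4↦9, 5↦2, 6↦8, 7↦5, 8↦4, 9↦5, 10↦8]  zeros at y ∈ ∅
  x = 6: [0↦1, 1↦7, 2↦4, 3↦3, 4↦4, 5↦7, 6↦1, 7↦8, 8↦6, 9↦6, 10↦8]  zeros at y ∈ ∅
  x = 7: [0↦7, 1↦1, 2↦8, 3↦6, 4↦6, 5↦8, 6↦1, 7↦7, 8↦4, 9↦3, 10↦4]  zeros at y ∈ ∅
  x = 8: [0↦9, 1↦2, 2↦8, 3↦5, 4↦4, 5↦5, 6↦8, 7↦2, 8↦9, 9↦7, 10↦7]  zeros at y ∈ ∅
  x = 9: [0↦7, 1↦10, 2↦4, 3↦0, 4↦9, 5↦9, 6↦0, 7↦4, 8↦10, 9↦7, 10↦6]  zeros at y ∈ {3, 6}
  x = 10: [0↦1, 1↦3, 2↦7, 3↦2, 4↦10, 5↦9, 6↦10, 7↦2, 8↦7, 9↦3, 10↦1]  zeros at y ∈ ∅
Collecting zeros: affine points = {(0, 3), (0, 8), (1, 4), (1, 8), (2, 4), (2, 9), (4, 6), (4, 9), (9, 3), (9, 6)}.
Total count |C(F_11)_aff| = 10.


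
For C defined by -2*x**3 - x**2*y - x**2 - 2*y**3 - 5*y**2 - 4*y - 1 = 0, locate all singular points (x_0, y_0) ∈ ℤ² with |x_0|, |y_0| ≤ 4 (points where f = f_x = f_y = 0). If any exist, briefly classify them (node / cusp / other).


Singular points: {(0, -1)}; classification: cusp.

Compute partial derivatives:
  f_x = -6*x**2 - 2*x*y - 2*x.
  f_y = -x**2 - 6*y**2 - 10*y - 4.
Scan x_0 ∈ {−4, ..., 4}. For each x_0, f_y(x_0, y) is a polynomial in y; find its integer roots y ∈ {−4, ..., 4}, then test f_x and f at those candidates.
  x = -4: f_y(-4, y) = -6*y**2 - 10*y - 20; no integer root y with |y| ≤ 4.
  x = -3: f_y(-3, y) = -6*y**2 - 10*y - 13; no integer root y with |y| ≤ 4.
  x = -2: f_y(-2, y) = -6*y**2 - 10*y - 8; no integer root y with |y| ≤ 4.
  x = -1: f_y(-1, y) = -6*y**2 - 10*y - 5; no integer root y with |y| ≤ 4.
  x = 0: f_y(0, y) = -6*y**2 - 10*y - 4; vanishes at y ∈ {-1}. (0, -1): f_x = 0, f = 0 — SINGULAR.
  x = 1: f_y(1, y) = -6*y**2 - 10*y - 5; no integer root y with |y| ≤ 4.
  x = 2: f_y(2, y) = -6*y**2 - 10*y - 8; no integer root y with |y| ≤ 4.
  x = 3: f_y(3, y) = -6*y**2 - 10*y - 13; no integer root y with |y| ≤ 4.
  x = 4: f_y(4, y) = -6*y**2 - 10*y - 20; no integer root y with |y| ≤ 4.
Only singular point on the grid: (0, -1).
Classify: substitute x = 0 + u, y = -1 + v and expand: f = -2*u**3 - u**2*v - 2*v**3 + v**2.
No constant or linear terms (consistent with a singular point). Quadratic part: v**2. Cubic part: -2*u**3 - u**2*v - 2*v**3.
The quadratic part v**2 is a perfect square, so there is a single (double) tangent line v = 0, i.e. y = -1. Restricting the cubic part to that line (v = 0) leaves -2*u**3 ≠ 0, so f is not divisible by v and the branch is v² ≈ 2*u**3 to lowest order — this is a cusp.
Classification: cusp.


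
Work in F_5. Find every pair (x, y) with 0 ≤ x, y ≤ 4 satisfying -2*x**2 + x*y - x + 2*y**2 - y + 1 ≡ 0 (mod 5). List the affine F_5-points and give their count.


Affine F_5-points: {(1, 1), (1, 4), (3, 0), (3, 4), (4, 0), (4, 1)}; count = 6.

For each of the 25 pairs (x, y) ∈ F_5², evaluate f(x, y) mod 5. Record the zeros.
  x = 0: [0↦1, 1↦2, 2↦2, 3↦1, 4↦4]  zeros at y ∈ ∅
  x = 1: [0↦3, 1↦0, 2↦1, 3↦1, 4↦0]  zeros at y ∈ {1, 4}
  x = 2: [0↦1, 1↦4, 2↦1, 3↦2, 4↦2]  zeros at y ∈ ∅
  x = 3: [0↦0, 1↦4, 2↦2, 3↦4, 4↦0]  zeros at y ∈ {0, 4}
  x = 4: [0↦0, 1↦0, 2↦4, 3↦2, 4↦4]  zeros at y ∈ {0, 1}
Collecting zeros: affine points = {(1, 1), (1, 4), (3, 0), (3, 4), (4, 0), (4, 1)}.
Total count |C(F_5)_aff| = 6.


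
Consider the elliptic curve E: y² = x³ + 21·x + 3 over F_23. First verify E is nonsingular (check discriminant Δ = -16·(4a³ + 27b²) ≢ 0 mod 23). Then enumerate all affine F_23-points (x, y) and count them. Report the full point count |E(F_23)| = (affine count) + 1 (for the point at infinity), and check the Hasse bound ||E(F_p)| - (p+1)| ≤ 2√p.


Affine points = {(0, 7), (0, 16), (1, 5), (1, 18), (3, 1), (3, 22), (4, 6), (4, 17), (5, 7), (5, 16), (6, 0), (8, 4), (8, 19), (9, 1), (9, 22), (11, 1), (11, 22), (13, 9), (13, 14), (15, 6), (15, 17), (17, 11), (17, 12), (18, 7), (18, 16), (19, 4), (19, 19), (22, 2), (22, 21)}; affine count = 29; |E(F_23)| = 30.

Discriminant check: Δ ∝ 4a³ + 27b² = 4·21³ + 27·3² = 4·9261 + 27·9 ≡ 4 (mod 23). Nonzero ⇒ E is nonsingular.
For each x ∈ F_23, compute rhs = x³ + 21·x + 3 mod 23, then count y ∈ F_23 with y² ≡ rhs.
  x = 0: rhs = 3, matching y values: 7, 16 (2 points).
  x = 1: rhs = 2, matching y values: 5, 18 (2 points).
  x = 2: rhs = 7, matching y values: none (0 points).
  x = 3: rhs = 1, matching y values: 1, 22 (2 points).
  x = 4: rhs = 13, matching y values: 6, 17 (2 points).
  x = 5: rhs = 3, matching y values: 7, 16 (2 points).
  x = 6: rhs = 0, matching y values: 0 (1 points).
  x = 7: rhs = 10, matching y values: none (0 points).
  x = 8: rhs = 16, matching y values: 4, 19 (2 points).
  x = 9: rhs = 1, matching y values: 1, 22 (2 points).
  x = 10: rhs = 17, matching y values: none (0 points).
  x = 11: rhs = 1, matching y values: 1, 22 (2 points).
  x = 12: rhs = 5, matching y values: none (0 points).
  x = 13: rhs = 12, matching y values: 9, 14 (2 points).
  x = 14: rhs = 5, matching y values: none (0 points).
  x = 15: rhs = 13, matching y values: 6, 17 (2 points).
  x = 16: rhs = 19, matching y values: none (0 points).
  x = 17: rhs = 6, matching y values: 11, 12 (2 points).
  x = 18: rhs = 3, matching y values: 7, 16 (2 points).
  x = 19: rhs = 16, matching y values: 4, 19 (2 points).
  x = 20: rhs = 5, matching y values: none (0 points).
  x = 21: rhs = 22, matching y values: none (0 points).
  x = 22: rhs = 4, matching y values: 2, 21 (2 points).
Total affine count: 29.
Full point count |E(F_23)| = 29 + 1 = 30.
Hasse bound: |30 − (23+1)| = |6| = 6 ≤ 2√23 ≈ 9.5917 ✓.
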